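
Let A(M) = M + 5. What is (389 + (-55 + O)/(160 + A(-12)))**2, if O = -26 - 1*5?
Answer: 3532043761/23409 ≈ 1.5088e+5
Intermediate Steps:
O = -31 (O = -26 - 5 = -31)
A(M) = 5 + M
(389 + (-55 + O)/(160 + A(-12)))**2 = (389 + (-55 - 31)/(160 + (5 - 12)))**2 = (389 - 86/(160 - 7))**2 = (389 - 86/153)**2 = (59431/153)**2 = 3532043761/23409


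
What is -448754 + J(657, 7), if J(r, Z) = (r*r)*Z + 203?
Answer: 2572992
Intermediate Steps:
J(r, Z) = 203 + Z*r² (J(r, Z) = r²*Z + 203 = Z*r² + 203 = 203 + Z*r²)
-448754 + J(657, 7) = -448754 + (203 + 7*657²) = -448754 + (203 + 7*431649) = -448754 + (203 + 3021543) = -448754 + 3021746 = 2572992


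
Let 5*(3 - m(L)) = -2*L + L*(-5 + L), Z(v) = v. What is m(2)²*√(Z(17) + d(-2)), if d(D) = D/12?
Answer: 25*√606/6 ≈ 102.57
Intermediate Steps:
d(D) = D/12 (d(D) = D*(1/12) = D/12)
m(L) = 3 + 2*L/5 - L*(-5 + L)/5 (m(L) = 3 - (-2*L + L*(-5 + L))/5 = 3 + (2*L/5 - L*(-5 + L)/5) = 3 + 2*L/5 - L*(-5 + L)/5)
m(2)²*√(Z(17) + d(-2)) = (3 - ⅕*2² + (7/5)*2)²*√(17 + (1/12)*(-2)) = (3 - ⅕*4 + 14/5)²*√(17 - ⅙) = (3 - ⅘ + 14/5)²*√(101/6) = 5²*(√606/6) = 25*(√606/6) = 25*√606/6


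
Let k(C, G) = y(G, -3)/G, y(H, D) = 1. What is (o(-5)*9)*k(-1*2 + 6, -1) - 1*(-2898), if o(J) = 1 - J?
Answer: 2844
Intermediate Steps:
k(C, G) = 1/G
(o(-5)*9)*k(-1*2 + 6, -1) - 1*(-2898) = ((1 - 1*(-5))*9)/(-1) - 1*(-2898) = ((1 + 5)*9)*(-1) + 2898 = (6*9)*(-1) + 2898 = 54*(-1) + 2898 = -54 + 2898 = 2844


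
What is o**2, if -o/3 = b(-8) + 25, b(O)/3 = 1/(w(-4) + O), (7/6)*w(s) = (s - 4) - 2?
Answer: 74597769/13456 ≈ 5543.8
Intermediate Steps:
w(s) = -36/7 + 6*s/7 (w(s) = 6*((s - 4) - 2)/7 = 6*((-4 + s) - 2)/7 = 6*(-6 + s)/7 = -36/7 + 6*s/7)
b(O) = 3/(-60/7 + O) (b(O) = 3/((-36/7 + (6/7)*(-4)) + O) = 3/((-36/7 - 24/7) + O) = 3/(-60/7 + O))
o = -8637/116 (o = -3*(21/(-60 + 7*(-8)) + 25) = -3*(21/(-60 - 56) + 25) = -3*(21/(-116) + 25) = -3*(21*(-1/116) + 25) = -3*(-21/116 + 25) = -3*2879/116 = -8637/116 ≈ -74.457)
o**2 = (-8637/116)**2 = 74597769/13456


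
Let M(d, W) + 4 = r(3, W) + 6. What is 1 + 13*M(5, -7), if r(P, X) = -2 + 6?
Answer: 79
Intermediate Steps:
r(P, X) = 4
M(d, W) = 6 (M(d, W) = -4 + (4 + 6) = -4 + 10 = 6)
1 + 13*M(5, -7) = 1 + 13*6 = 1 + 78 = 79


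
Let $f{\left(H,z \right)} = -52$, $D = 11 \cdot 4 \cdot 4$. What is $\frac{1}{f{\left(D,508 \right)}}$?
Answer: $- \frac{1}{52} \approx -0.019231$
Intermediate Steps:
$D = 176$ ($D = 44 \cdot 4 = 176$)
$\frac{1}{f{\left(D,508 \right)}} = \frac{1}{-52} = - \frac{1}{52}$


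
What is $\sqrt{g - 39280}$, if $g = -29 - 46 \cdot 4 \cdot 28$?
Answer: $i \sqrt{44461} \approx 210.86 i$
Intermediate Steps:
$g = -5181$ ($g = -29 - 5152 = -5181$)
$\sqrt{g - 39280} = \sqrt{-5181 - 39280} = \sqrt{-44461} = i \sqrt{44461}$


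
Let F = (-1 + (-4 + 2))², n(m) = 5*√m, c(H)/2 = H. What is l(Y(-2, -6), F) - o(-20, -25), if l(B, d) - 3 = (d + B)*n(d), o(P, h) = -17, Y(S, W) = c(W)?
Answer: -25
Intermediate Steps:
c(H) = 2*H
Y(S, W) = 2*W
F = 9 (F = (-1 - 2)² = (-3)² = 9)
l(B, d) = 3 + 5*√d*(B + d) (l(B, d) = 3 + (d + B)*(5*√d) = 3 + (B + d)*(5*√d) = 3 + 5*√d*(B + d))
l(Y(-2, -6), F) - o(-20, -25) = (3 + 5*9^(3/2) + 5*(2*(-6))*√9) - 1*(-17) = (3 + 5*27 + 5*(-12)*3) + 17 = (3 + 135 - 180) + 17 = -42 + 17 = -25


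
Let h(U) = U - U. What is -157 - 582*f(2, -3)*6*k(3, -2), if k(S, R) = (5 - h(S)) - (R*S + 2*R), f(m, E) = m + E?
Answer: 52223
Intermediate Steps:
h(U) = 0
f(m, E) = E + m
k(S, R) = 5 - 2*R - R*S (k(S, R) = (5 - 1*0) - (R*S + 2*R) = (5 + 0) - (2*R + R*S) = 5 + (-2*R - R*S) = 5 - 2*R - R*S)
-157 - 582*f(2, -3)*6*k(3, -2) = -157 - 582*(-3 + 2)*6*(5 - 2*(-2) - 1*(-2)*3) = -157 - 582*(-1*6)*(5 + 4 + 6) = -157 - (-3492)*15 = -157 - 582*(-90) = -157 + 52380 = 52223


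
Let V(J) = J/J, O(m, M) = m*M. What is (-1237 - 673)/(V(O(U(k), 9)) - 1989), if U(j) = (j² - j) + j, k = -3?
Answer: 955/994 ≈ 0.96076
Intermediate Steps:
U(j) = j²
O(m, M) = M*m
V(J) = 1
(-1237 - 673)/(V(O(U(k), 9)) - 1989) = (-1237 - 673)/(1 - 1989) = -1910/(-1988) = -1910*(-1/1988) = 955/994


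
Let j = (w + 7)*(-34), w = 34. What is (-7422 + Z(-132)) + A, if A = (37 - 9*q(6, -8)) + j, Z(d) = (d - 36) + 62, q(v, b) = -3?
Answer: -8858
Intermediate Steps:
j = -1394 (j = (34 + 7)*(-34) = 41*(-34) = -1394)
Z(d) = 26 + d (Z(d) = (-36 + d) + 62 = 26 + d)
A = -1330 (A = (37 - 9*(-3)) - 1394 = (37 + 27) - 1394 = 64 - 1394 = -1330)
(-7422 + Z(-132)) + A = (-7422 + (26 - 132)) - 1330 = (-7422 - 106) - 1330 = -7528 - 1330 = -8858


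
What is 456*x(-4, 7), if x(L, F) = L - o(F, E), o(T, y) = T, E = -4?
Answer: -5016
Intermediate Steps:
x(L, F) = L - F
456*x(-4, 7) = 456*(-4 - 1*7) = 456*(-4 - 7) = 456*(-11) = -5016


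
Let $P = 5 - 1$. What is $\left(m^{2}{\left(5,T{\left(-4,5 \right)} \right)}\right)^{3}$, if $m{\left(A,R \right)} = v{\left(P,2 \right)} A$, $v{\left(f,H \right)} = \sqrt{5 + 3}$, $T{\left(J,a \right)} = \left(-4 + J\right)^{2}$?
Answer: $8000000$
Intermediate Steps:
$P = 4$
$v{\left(f,H \right)} = 2 \sqrt{2}$ ($v{\left(f,H \right)} = \sqrt{8} = 2 \sqrt{2}$)
$m{\left(A,R \right)} = 2 A \sqrt{2}$ ($m{\left(A,R \right)} = 2 \sqrt{2} A = 2 A \sqrt{2}$)
$\left(m^{2}{\left(5,T{\left(-4,5 \right)} \right)}\right)^{3} = \left(\left(2 \cdot 5 \sqrt{2}\right)^{2}\right)^{3} = \left(\left(10 \sqrt{2}\right)^{2}\right)^{3} = 200^{3} = 8000000$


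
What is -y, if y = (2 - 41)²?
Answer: -1521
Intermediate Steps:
y = 1521 (y = (-39)² = 1521)
-y = -1*1521 = -1521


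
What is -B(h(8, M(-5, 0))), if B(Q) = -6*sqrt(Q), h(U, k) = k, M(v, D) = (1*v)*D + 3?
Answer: 6*sqrt(3) ≈ 10.392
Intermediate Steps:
M(v, D) = 3 + D*v (M(v, D) = v*D + 3 = D*v + 3 = 3 + D*v)
-B(h(8, M(-5, 0))) = -(-6)*sqrt(3 + 0*(-5)) = -(-6)*sqrt(3 + 0) = -(-6)*sqrt(3) = 6*sqrt(3)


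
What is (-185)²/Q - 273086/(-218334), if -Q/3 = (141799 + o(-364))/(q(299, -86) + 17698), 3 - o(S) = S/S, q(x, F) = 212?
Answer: -7428664766269/5159996589 ≈ -1439.7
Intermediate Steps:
o(S) = 2 (o(S) = 3 - S/S = 3 - 1*1 = 3 - 1 = 2)
Q = -47267/1990 (Q = -3*(141799 + 2)/(212 + 17698) = -425403/17910 = -3*47267/5970 = -47267/1990 ≈ -23.752)
(-185)²/Q - 273086/(-218334) = (-185)²/(-47267/1990) - 273086/(-218334) = 34225*(-1990/47267) - 273086*(-1/218334) = -68107750/47267 + 136543/109167 = -7428664766269/5159996589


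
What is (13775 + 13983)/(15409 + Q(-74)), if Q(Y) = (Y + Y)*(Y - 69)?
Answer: 27758/36573 ≈ 0.75898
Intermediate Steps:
Q(Y) = 2*Y*(-69 + Y) (Q(Y) = (2*Y)*(-69 + Y) = 2*Y*(-69 + Y))
(13775 + 13983)/(15409 + Q(-74)) = (13775 + 13983)/(15409 + 2*(-74)*(-69 - 74)) = 27758/(15409 + 2*(-74)*(-143)) = 27758/(15409 + 21164) = 27758/36573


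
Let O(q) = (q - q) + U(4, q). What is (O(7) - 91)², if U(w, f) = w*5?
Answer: 5041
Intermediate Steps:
U(w, f) = 5*w
O(q) = 20 (O(q) = (q - q) + 5*4 = 0 + 20 = 20)
(O(7) - 91)² = (20 - 91)² = (-71)² = 5041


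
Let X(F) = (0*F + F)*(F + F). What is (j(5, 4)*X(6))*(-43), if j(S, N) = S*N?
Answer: -61920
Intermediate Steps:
X(F) = 2*F² (X(F) = (0 + F)*(2*F) = F*(2*F) = 2*F²)
j(S, N) = N*S
(j(5, 4)*X(6))*(-43) = ((4*5)*(2*6²))*(-43) = (20*(2*36))*(-43) = (20*72)*(-43) = 1440*(-43) = -61920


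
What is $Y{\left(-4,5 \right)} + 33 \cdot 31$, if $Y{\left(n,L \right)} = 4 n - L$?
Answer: $1002$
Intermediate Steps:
$Y{\left(n,L \right)} = - L + 4 n$
$Y{\left(-4,5 \right)} + 33 \cdot 31 = \left(\left(-1\right) 5 + 4 \left(-4\right)\right) + 33 \cdot 31 = \left(-5 - 16\right) + 1023 = -21 + 1023 = 1002$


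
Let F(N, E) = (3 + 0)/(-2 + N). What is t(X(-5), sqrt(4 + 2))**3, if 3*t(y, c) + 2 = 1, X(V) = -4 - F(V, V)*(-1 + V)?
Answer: -1/27 ≈ -0.037037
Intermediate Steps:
F(N, E) = 3/(-2 + N)
X(V) = -4 - 3*(-1 + V)/(-2 + V) (X(V) = -4 - 3/(-2 + V)*(-1 + V) = -4 - 3*(-1 + V)/(-2 + V))
t(y, c) = -1/3 (t(y, c) = -2/3 + (1/3)*1 = -2/3 + 1/3 = -1/3)
t(X(-5), sqrt(4 + 2))**3 = (-1/3)**3 = -1/27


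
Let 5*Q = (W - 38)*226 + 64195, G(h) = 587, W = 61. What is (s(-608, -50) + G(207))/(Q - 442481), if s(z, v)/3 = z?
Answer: 6185/2143012 ≈ 0.0028861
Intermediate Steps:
s(z, v) = 3*z
Q = 69393/5 (Q = ((61 - 38)*226 + 64195)/5 = (23*226 + 64195)/5 = (5198 + 64195)/5 = (⅕)*69393 = 69393/5 ≈ 13879.)
(s(-608, -50) + G(207))/(Q - 442481) = (3*(-608) + 587)/(69393/5 - 442481) = (-1824 + 587)/(-2143012/5) = -1237*(-5/2143012) = 6185/2143012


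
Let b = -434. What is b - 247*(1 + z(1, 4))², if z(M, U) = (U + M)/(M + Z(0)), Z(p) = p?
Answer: -9326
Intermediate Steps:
z(M, U) = (M + U)/M (z(M, U) = (U + M)/(M + 0) = (M + U)/M)
b - 247*(1 + z(1, 4))² = -434 - 247*(1 + (1 + 4)/1)² = -434 - 247*(1 + 1*5)² = -434 - 247*(1 + 5)² = -434 - 247*6² = -434 - 247*36 = -434 - 8892 = -9326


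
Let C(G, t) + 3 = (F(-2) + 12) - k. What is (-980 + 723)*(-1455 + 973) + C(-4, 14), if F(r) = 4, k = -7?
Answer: 123894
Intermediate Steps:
C(G, t) = 20 (C(G, t) = -3 + ((4 + 12) - 1*(-7)) = -3 + (16 + 7) = -3 + 23 = 20)
(-980 + 723)*(-1455 + 973) + C(-4, 14) = (-980 + 723)*(-1455 + 973) + 20 = -257*(-482) + 20 = 123874 + 20 = 123894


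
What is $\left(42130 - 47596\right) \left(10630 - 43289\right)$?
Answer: $178514094$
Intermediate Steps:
$\left(42130 - 47596\right) \left(10630 - 43289\right) = \left(-5466\right) \left(-32659\right) = 178514094$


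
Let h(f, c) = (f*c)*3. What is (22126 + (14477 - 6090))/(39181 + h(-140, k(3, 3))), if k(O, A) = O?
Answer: 30513/37921 ≈ 0.80465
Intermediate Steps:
h(f, c) = 3*c*f (h(f, c) = (c*f)*3 = 3*c*f)
(22126 + (14477 - 6090))/(39181 + h(-140, k(3, 3))) = (22126 + (14477 - 6090))/(39181 + 3*3*(-140)) = (22126 + 8387)/(39181 - 1260) = 30513/37921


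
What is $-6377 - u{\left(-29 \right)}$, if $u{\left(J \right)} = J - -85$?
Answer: $-6433$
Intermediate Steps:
$u{\left(J \right)} = 85 + J$ ($u{\left(J \right)} = J + 85 = 85 + J$)
$-6377 - u{\left(-29 \right)} = -6377 - \left(85 - 29\right) = -6377 - 56 = -6433$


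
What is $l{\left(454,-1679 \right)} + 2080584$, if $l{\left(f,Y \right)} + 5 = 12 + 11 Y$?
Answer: $2062122$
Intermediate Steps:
$l{\left(f,Y \right)} = 7 + 11 Y$ ($l{\left(f,Y \right)} = -5 + \left(12 + 11 Y\right) = 7 + 11 Y$)
$l{\left(454,-1679 \right)} + 2080584 = \left(7 + 11 \left(-1679\right)\right) + 2080584 = \left(7 - 18469\right) + 2080584 = -18462 + 2080584 = 2062122$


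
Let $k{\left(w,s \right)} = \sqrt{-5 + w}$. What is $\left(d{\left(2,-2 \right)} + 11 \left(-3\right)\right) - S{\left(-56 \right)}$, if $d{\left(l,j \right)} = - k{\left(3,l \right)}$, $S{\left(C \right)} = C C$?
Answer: $-3169 - i \sqrt{2} \approx -3169.0 - 1.4142 i$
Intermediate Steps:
$S{\left(C \right)} = C^{2}$
$d{\left(l,j \right)} = - i \sqrt{2}$ ($d{\left(l,j \right)} = - \sqrt{-5 + 3} = - \sqrt{-2} = - i \sqrt{2}$)
$\left(d{\left(2,-2 \right)} + 11 \left(-3\right)\right) - S{\left(-56 \right)} = \left(- i \sqrt{2} + 11 \left(-3\right)\right) - \left(-56\right)^{2} = \left(- i \sqrt{2} - 33\right) - 3136 = \left(-33 - i \sqrt{2}\right) - 3136 = -3169 - i \sqrt{2}$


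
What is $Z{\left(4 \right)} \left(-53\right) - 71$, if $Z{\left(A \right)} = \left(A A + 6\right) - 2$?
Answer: $-1131$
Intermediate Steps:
$Z{\left(A \right)} = 4 + A^{2}$ ($Z{\left(A \right)} = \left(A^{2} + 6\right) - 2 = \left(6 + A^{2}\right) - 2 = 4 + A^{2}$)
$Z{\left(4 \right)} \left(-53\right) - 71 = \left(4 + 4^{2}\right) \left(-53\right) - 71 = \left(4 + 16\right) \left(-53\right) - 71 = 20 \left(-53\right) - 71 = -1060 - 71 = -1131$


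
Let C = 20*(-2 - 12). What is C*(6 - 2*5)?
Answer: 1120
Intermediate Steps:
C = -280 (C = 20*(-14) = -280)
C*(6 - 2*5) = -280*(6 - 2*5) = -280*(6 - 10) = -280*(-4) = 1120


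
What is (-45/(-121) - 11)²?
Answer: 1653796/14641 ≈ 112.96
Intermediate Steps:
(-45/(-121) - 11)² = (-45*(-1/121) - 11)² = (45/121 - 11)² = (-1286/121)² = 1653796/14641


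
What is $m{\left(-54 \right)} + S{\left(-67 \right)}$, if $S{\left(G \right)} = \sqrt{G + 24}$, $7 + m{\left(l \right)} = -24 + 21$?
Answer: $-10 + i \sqrt{43} \approx -10.0 + 6.5574 i$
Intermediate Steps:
$m{\left(l \right)} = -10$ ($m{\left(l \right)} = -7 + \left(-24 + 21\right) = -7 - 3 = -10$)
$S{\left(G \right)} = \sqrt{24 + G}$
$m{\left(-54 \right)} + S{\left(-67 \right)} = -10 + \sqrt{24 - 67} = -10 + \sqrt{-43} = -10 + i \sqrt{43}$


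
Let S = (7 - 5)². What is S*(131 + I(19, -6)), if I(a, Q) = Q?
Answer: 500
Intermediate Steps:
S = 4 (S = 2² = 4)
S*(131 + I(19, -6)) = 4*(131 - 6) = 4*125 = 500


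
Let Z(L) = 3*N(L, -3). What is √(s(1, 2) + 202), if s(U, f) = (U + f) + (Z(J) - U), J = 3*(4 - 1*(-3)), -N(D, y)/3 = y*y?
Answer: √123 ≈ 11.091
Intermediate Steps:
N(D, y) = -3*y² (N(D, y) = -3*y*y = -3*y²)
J = 21 (J = 3*(4 + 3) = 3*7 = 21)
Z(L) = -81 (Z(L) = 3*(-3*(-3)²) = 3*(-3*9) = 3*(-27) = -81)
s(U, f) = -81 + f (s(U, f) = (U + f) + (-81 - U) = -81 + f)
√(s(1, 2) + 202) = √((-81 + 2) + 202) = √(-79 + 202) = √123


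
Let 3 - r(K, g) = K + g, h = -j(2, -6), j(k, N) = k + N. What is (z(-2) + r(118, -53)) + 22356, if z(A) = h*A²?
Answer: 22310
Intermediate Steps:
j(k, N) = N + k
h = 4 (h = -(-6 + 2) = -1*(-4) = 4)
r(K, g) = 3 - K - g (r(K, g) = 3 - (K + g) = 3 + (-K - g) = 3 - K - g)
z(A) = 4*A²
(z(-2) + r(118, -53)) + 22356 = (4*(-2)² + (3 - 1*118 - 1*(-53))) + 22356 = (4*4 + (3 - 118 + 53)) + 22356 = (16 - 62) + 22356 = -46 + 22356 = 22310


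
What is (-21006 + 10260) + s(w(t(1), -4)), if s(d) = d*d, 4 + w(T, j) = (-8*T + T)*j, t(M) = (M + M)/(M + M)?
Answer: -10170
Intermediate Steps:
t(M) = 1 (t(M) = (2*M)/((2*M)) = (2*M)*(1/(2*M)) = 1)
w(T, j) = -4 - 7*T*j (w(T, j) = -4 + (-8*T + T)*j = -4 + (-7*T)*j = -4 - 7*T*j)
s(d) = d²
(-21006 + 10260) + s(w(t(1), -4)) = (-21006 + 10260) + (-4 - 7*1*(-4))² = -10746 + (-4 + 28)² = -10746 + 24² = -10746 + 576 = -10170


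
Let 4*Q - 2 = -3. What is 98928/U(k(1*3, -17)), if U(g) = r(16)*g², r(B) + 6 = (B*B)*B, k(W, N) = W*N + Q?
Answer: 791424/85941125 ≈ 0.0092089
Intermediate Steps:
Q = -¼ (Q = ½ + (¼)*(-3) = ½ - ¾ = -¼ ≈ -0.25000)
k(W, N) = -¼ + N*W (k(W, N) = W*N - ¼ = N*W - ¼ = -¼ + N*W)
r(B) = -6 + B³ (r(B) = -6 + (B*B)*B = -6 + B²*B = -6 + B³)
U(g) = 4090*g² (U(g) = (-6 + 16³)*g² = (-6 + 4096)*g² = 4090*g²)
98928/U(k(1*3, -17)) = 98928/((4090*(-¼ - 17*3)²)) = 98928/((4090*(-¼ - 51)²)) = 98928/((4090*(-205/4)²)) = 98928/((4090*(42025/16))) = 98928/(85941125/8) = 98928*(8/85941125) = 791424/85941125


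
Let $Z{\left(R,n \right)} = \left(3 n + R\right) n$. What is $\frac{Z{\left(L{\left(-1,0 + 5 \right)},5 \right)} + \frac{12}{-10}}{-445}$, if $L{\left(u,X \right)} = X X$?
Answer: $- \frac{994}{2225} \approx -0.44674$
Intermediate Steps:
$L{\left(u,X \right)} = X^{2}$
$Z{\left(R,n \right)} = n \left(R + 3 n\right)$ ($Z{\left(R,n \right)} = \left(R + 3 n\right) n = n \left(R + 3 n\right)$)
$\frac{Z{\left(L{\left(-1,0 + 5 \right)},5 \right)} + \frac{12}{-10}}{-445} = \frac{5 \left(\left(0 + 5\right)^{2} + 3 \cdot 5\right) + \frac{12}{-10}}{-445} = \left(5 \left(5^{2} + 15\right) + 12 \left(- \frac{1}{10}\right)\right) \left(- \frac{1}{445}\right) = \left(5 \left(25 + 15\right) - \frac{6}{5}\right) \left(- \frac{1}{445}\right) = \left(5 \cdot 40 - \frac{6}{5}\right) \left(- \frac{1}{445}\right) = \left(200 - \frac{6}{5}\right) \left(- \frac{1}{445}\right) = \frac{994}{5} \left(- \frac{1}{445}\right) = - \frac{994}{2225}$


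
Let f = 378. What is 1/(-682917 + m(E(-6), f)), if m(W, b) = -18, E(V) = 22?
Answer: -1/682935 ≈ -1.4643e-6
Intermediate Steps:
1/(-682917 + m(E(-6), f)) = 1/(-682917 - 18) = 1/(-682935) = -1/682935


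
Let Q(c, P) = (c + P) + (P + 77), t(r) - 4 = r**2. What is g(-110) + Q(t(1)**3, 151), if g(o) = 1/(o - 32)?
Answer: 71567/142 ≈ 503.99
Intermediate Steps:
g(o) = 1/(-32 + o)
t(r) = 4 + r**2
Q(c, P) = 77 + c + 2*P (Q(c, P) = (P + c) + (77 + P) = 77 + c + 2*P)
g(-110) + Q(t(1)**3, 151) = 1/(-32 - 110) + (77 + (4 + 1**2)**3 + 2*151) = 1/(-142) + (77 + (4 + 1)**3 + 302) = -1/142 + (77 + 5**3 + 302) = -1/142 + (77 + 125 + 302) = -1/142 + 504 = 71567/142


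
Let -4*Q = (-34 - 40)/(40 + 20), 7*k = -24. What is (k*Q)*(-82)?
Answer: 3034/35 ≈ 86.686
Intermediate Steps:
k = -24/7 (k = (1/7)*(-24) = -24/7 ≈ -3.4286)
Q = 37/120 (Q = -(-34 - 40)/(4*(40 + 20)) = -(-37)/(2*60) = -1/4*(-37/30) = 37/120 ≈ 0.30833)
(k*Q)*(-82) = -24/7*37/120*(-82) = -37/35*(-82) = 3034/35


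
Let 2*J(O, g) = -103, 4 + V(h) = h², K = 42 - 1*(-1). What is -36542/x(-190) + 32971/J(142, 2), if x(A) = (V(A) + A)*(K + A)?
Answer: -174025056809/271826373 ≈ -640.21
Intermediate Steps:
K = 43 (K = 42 + 1 = 43)
V(h) = -4 + h²
J(O, g) = -103/2 (J(O, g) = (½)*(-103) = -103/2)
x(A) = (43 + A)*(-4 + A + A²) (x(A) = ((-4 + A²) + A)*(43 + A) = (-4 + A + A²)*(43 + A) = (43 + A)*(-4 + A + A²))
-36542/x(-190) + 32971/J(142, 2) = -36542/(-172 + (-190)³ + 39*(-190) + 44*(-190)²) + 32971/(-103/2) = -36542/(-172 - 6859000 - 7410 + 44*36100) + 32971*(-2/103) = -36542/(-172 - 6859000 - 7410 + 1588400) - 65942/103 = -36542/(-5278182) - 65942/103 = -36542*(-1/5278182) - 65942/103 = 18271/2639091 - 65942/103 = -174025056809/271826373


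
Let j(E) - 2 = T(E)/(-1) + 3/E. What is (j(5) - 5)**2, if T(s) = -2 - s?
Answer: 529/25 ≈ 21.160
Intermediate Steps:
j(E) = 4 + E + 3/E (j(E) = 2 + ((-2 - E)/(-1) + 3/E) = 2 + ((-2 - E)*(-1) + 3/E) = 2 + ((2 + E) + 3/E) = 2 + (2 + E + 3/E) = 4 + E + 3/E)
(j(5) - 5)**2 = ((4 + 5 + 3/5) - 5)**2 = (48/5 - 5)**2 = (23/5)**2 = 529/25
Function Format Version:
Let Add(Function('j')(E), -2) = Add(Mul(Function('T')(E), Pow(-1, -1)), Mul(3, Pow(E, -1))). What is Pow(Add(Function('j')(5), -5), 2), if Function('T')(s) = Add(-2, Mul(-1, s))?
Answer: Rational(529, 25) ≈ 21.160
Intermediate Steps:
Function('j')(E) = Add(4, E, Mul(3, Pow(E, -1))) (Function('j')(E) = Add(2, Add(Mul(Add(-2, Mul(-1, E)), Pow(-1, -1)), Mul(3, Pow(E, -1)))) = Add(2, Add(Mul(Add(-2, Mul(-1, E)), -1), Mul(3, Pow(E, -1)))) = Add(2, Add(Add(2, E), Mul(3, Pow(E, -1)))) = Add(2, Add(2, E, Mul(3, Pow(E, -1)))) = Add(4, E, Mul(3, Pow(E, -1))))
Pow(Add(Function('j')(5), -5), 2) = Pow(Add(Add(4, 5, Mul(3, Pow(5, -1))), -5), 2) = Pow(Add(Add(4, 5, Mul(3, Rational(1, 5))), -5), 2) = Pow(Add(Add(4, 5, Rational(3, 5)), -5), 2) = Pow(Add(Rational(48, 5), -5), 2) = Pow(Rational(23, 5), 2) = Rational(529, 25)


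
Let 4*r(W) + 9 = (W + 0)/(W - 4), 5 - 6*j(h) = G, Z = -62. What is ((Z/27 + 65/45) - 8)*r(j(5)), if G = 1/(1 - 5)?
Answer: 13862/675 ≈ 20.536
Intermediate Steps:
G = -¼ (G = 1/(-4) = -¼ ≈ -0.25000)
j(h) = 7/8 (j(h) = ⅚ - ⅙*(-¼) = ⅚ + 1/24 = 7/8)
r(W) = -9/4 + W/(4*(-4 + W)) (r(W) = -9/4 + ((W + 0)/(W - 4))/4 = -9/4 + (W/(-4 + W))/4 = -9/4 + W/(4*(-4 + W)))
((Z/27 + 65/45) - 8)*r(j(5)) = ((-62/27 + 65/45) - 8)*((9 - 2*7/8)/(-4 + 7/8)) = ((-62*1/27 + 65*(1/45)) - 8)*((9 - 7/4)/(-25/8)) = ((-62/27 + 13/9) - 8)*(-8/25*29/4) = (-23/27 - 8)*(-58/25) = -239/27*(-58/25) = 13862/675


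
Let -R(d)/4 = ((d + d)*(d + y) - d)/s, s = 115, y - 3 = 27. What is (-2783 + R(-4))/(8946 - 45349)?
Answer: 319229/4186345 ≈ 0.076255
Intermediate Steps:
y = 30 (y = 3 + 27 = 30)
R(d) = 4*d/115 - 8*d*(30 + d)/115 (R(d) = -4*((d + d)*(d + 30) - d)/115 = -4*((2*d)*(30 + d) - d)/115 = -4*(2*d*(30 + d) - d)/115 = -4*(-d + 2*d*(30 + d))/115 = -4*(-d/115 + 2*d*(30 + d)/115) = 4*d/115 - 8*d*(30 + d)/115)
(-2783 + R(-4))/(8946 - 45349) = (-2783 - 4/115*(-4)*(59 + 2*(-4)))/(8946 - 45349) = (-2783 - 4/115*(-4)*(59 - 8))/(-36403) = (-2783 - 4/115*(-4)*51)*(-1/36403) = (-2783 + 816/115)*(-1/36403) = -319229/115*(-1/36403) = 319229/4186345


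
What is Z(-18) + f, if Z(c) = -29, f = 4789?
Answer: 4760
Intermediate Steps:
Z(-18) + f = -29 + 4789 = 4760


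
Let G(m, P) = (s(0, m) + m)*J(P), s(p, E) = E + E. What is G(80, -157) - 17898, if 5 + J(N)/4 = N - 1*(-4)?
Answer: -169578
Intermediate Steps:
s(p, E) = 2*E
J(N) = -4 + 4*N (J(N) = -20 + 4*(N - 1*(-4)) = -20 + 4*(N + 4) = -20 + 4*(4 + N) = -20 + (16 + 4*N) = -4 + 4*N)
G(m, P) = 3*m*(-4 + 4*P) (G(m, P) = (2*m + m)*(-4 + 4*P) = (3*m)*(-4 + 4*P) = 3*m*(-4 + 4*P))
G(80, -157) - 17898 = 12*80*(-1 - 157) - 17898 = 12*80*(-158) - 17898 = -151680 - 17898 = -169578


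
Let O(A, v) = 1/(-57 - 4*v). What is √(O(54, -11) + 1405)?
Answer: 2*√59358/13 ≈ 37.482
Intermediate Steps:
√(O(54, -11) + 1405) = √(-1/(57 + 4*(-11)) + 1405) = √(-1/(57 - 44) + 1405) = √(-1/13 + 1405) = √(18264/13) = 2*√59358/13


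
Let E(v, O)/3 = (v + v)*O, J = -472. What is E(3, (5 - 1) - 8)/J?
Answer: 9/59 ≈ 0.15254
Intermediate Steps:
E(v, O) = 6*O*v (E(v, O) = 3*((v + v)*O) = 3*((2*v)*O) = 3*(2*O*v) = 6*O*v)
E(3, (5 - 1) - 8)/J = (6*((5 - 1) - 8)*3)/(-472) = (6*(4 - 8)*3)*(-1/472) = (6*(-4)*3)*(-1/472) = -72*(-1/472) = 9/59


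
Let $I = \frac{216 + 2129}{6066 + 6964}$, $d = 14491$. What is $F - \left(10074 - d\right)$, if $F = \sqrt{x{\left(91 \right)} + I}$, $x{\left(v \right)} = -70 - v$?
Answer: $4417 + \frac{7 i \sqrt{22289118}}{2606} \approx 4417.0 + 12.681 i$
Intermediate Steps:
$I = \frac{469}{2606}$ ($I = \frac{2345}{13030} = 2345 \cdot \frac{1}{13030} = \frac{469}{2606} \approx 0.17997$)
$F = \frac{7 i \sqrt{22289118}}{2606}$ ($F = \sqrt{\left(-70 - 91\right) + \frac{469}{2606}} = \sqrt{-161 + \frac{469}{2606}} = \sqrt{- \frac{419097}{2606}} = \frac{7 i \sqrt{22289118}}{2606} \approx 12.681 i$)
$F - \left(10074 - d\right) = \frac{7 i \sqrt{22289118}}{2606} - \left(10074 - 14491\right) = \frac{7 i \sqrt{22289118}}{2606} - -4417 = \frac{7 i \sqrt{22289118}}{2606} + 4417 = 4417 + \frac{7 i \sqrt{22289118}}{2606}$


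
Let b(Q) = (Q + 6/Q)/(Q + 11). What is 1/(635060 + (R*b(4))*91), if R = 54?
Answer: 5/3184309 ≈ 1.5702e-6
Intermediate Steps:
b(Q) = (Q + 6/Q)/(11 + Q)
1/(635060 + (R*b(4))*91) = 1/(635060 + (54*((6 + 4**2)/(4*(11 + 4))))*91) = 1/(635060 + (54*((1/4)*(6 + 16)/15))*91) = 1/(635060 + (54*((1/4)*(1/15)*22))*91) = 1/(635060 + (54*(11/30))*91) = 1/(635060 + (99/5)*91) = 1/(635060 + 9009/5) = 1/(3184309/5) = 5/3184309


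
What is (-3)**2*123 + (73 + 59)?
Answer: 1239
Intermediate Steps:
(-3)**2*123 + (73 + 59) = 9*123 + 132 = 1107 + 132 = 1239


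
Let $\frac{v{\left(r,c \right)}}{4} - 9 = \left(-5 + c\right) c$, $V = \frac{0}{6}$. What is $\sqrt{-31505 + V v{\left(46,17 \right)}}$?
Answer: $i \sqrt{31505} \approx 177.5 i$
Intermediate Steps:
$V = 0$ ($V = 0 \cdot \frac{1}{6} = 0$)
$v{\left(r,c \right)} = 36 + 4 c \left(-5 + c\right)$ ($v{\left(r,c \right)} = 36 + 4 \left(-5 + c\right) c = 36 + 4 c \left(-5 + c\right)$)
$\sqrt{-31505 + V v{\left(46,17 \right)}} = \sqrt{-31505 + 0 \left(36 - 340 + 4 \cdot 17^{2}\right)} = \sqrt{-31505 + 0 \left(36 - 340 + 4 \cdot 289\right)} = \sqrt{-31505 + 0 \left(36 - 340 + 1156\right)} = \sqrt{-31505 + 0 \cdot 852} = \sqrt{-31505 + 0} = \sqrt{-31505} = i \sqrt{31505}$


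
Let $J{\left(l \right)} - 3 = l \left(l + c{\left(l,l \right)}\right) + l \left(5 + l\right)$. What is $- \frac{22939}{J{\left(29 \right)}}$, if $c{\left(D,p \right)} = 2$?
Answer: $- \frac{22939}{1888} \approx -12.15$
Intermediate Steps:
$J{\left(l \right)} = 3 + l \left(2 + l\right) + l \left(5 + l\right)$ ($J{\left(l \right)} = 3 + \left(l \left(l + 2\right) + l \left(5 + l\right)\right) = 3 + \left(l \left(2 + l\right) + l \left(5 + l\right)\right) = 3 + l \left(2 + l\right) + l \left(5 + l\right)$)
$- \frac{22939}{J{\left(29 \right)}} = - \frac{22939}{3 + 2 \cdot 29^{2} + 7 \cdot 29} = - \frac{22939}{3 + 2 \cdot 841 + 203} = - \frac{22939}{3 + 1682 + 203} = - \frac{22939}{1888}$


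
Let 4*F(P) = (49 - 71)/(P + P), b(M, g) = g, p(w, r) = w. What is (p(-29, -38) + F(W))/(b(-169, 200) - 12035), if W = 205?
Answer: 23791/9704700 ≈ 0.0024515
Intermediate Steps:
F(P) = -11/(4*P) (F(P) = ((49 - 71)/(P + P))/4 = (-22*1/(2*P))/4 = (-11/P)/4 = -11/(4*P))
(p(-29, -38) + F(W))/(b(-169, 200) - 12035) = (-29 - 11/4/205)/(200 - 12035) = (-29 - 11/4*1/205)/(-11835) = (-29 - 11/820)*(-1/11835) = -23791/820*(-1/11835) = 23791/9704700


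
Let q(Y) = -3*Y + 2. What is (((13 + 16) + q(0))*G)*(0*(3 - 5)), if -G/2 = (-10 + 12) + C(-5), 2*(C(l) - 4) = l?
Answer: 0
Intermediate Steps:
C(l) = 4 + l/2
q(Y) = 2 - 3*Y
G = -7 (G = -2*((-10 + 12) + (4 + (½)*(-5))) = -2*(2 + (4 - 5/2)) = -2*(2 + 3/2) = -2*7/2 = -7)
(((13 + 16) + q(0))*G)*(0*(3 - 5)) = (((13 + 16) + (2 - 3*0))*(-7))*(0*(3 - 5)) = ((29 + (2 + 0))*(-7))*(0*(-2)) = ((29 + 2)*(-7))*0 = (31*(-7))*0 = -217*0 = 0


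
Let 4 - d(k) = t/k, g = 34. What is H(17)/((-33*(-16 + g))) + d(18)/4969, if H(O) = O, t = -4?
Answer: -81965/2951586 ≈ -0.027770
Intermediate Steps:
d(k) = 4 + 4/k (d(k) = 4 - (-4)/k = 4 + 4/k)
H(17)/((-33*(-16 + g))) + d(18)/4969 = 17/((-33*(-16 + 34))) + (4 + 4/18)/4969 = 17/((-33*18)) + (4 + 4*(1/18))*(1/4969) = 17/(-594) + (4 + 2/9)*(1/4969) = 17*(-1/594) + (38/9)*(1/4969) = -17/594 + 38/44721 = -81965/2951586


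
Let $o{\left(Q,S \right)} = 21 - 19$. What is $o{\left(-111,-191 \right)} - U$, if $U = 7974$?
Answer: $-7972$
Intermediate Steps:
$o{\left(Q,S \right)} = 2$
$o{\left(-111,-191 \right)} - U = 2 - 7974 = -7972$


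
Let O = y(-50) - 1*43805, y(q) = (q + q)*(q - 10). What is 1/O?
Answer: -1/37805 ≈ -2.6452e-5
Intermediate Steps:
y(q) = 2*q*(-10 + q) (y(q) = (2*q)*(-10 + q) = 2*q*(-10 + q))
O = -37805 (O = 2*(-50)*(-10 - 50) - 1*43805 = 2*(-50)*(-60) - 43805 = 6000 - 43805 = -37805)
1/O = 1/(-37805) = -1/37805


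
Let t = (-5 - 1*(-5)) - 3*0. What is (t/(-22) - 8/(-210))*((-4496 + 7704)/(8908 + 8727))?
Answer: 12832/1851675 ≈ 0.0069299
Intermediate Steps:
t = 0 (t = (-5 + 5) + 0 = 0 + 0 = 0)
(t/(-22) - 8/(-210))*((-4496 + 7704)/(8908 + 8727)) = (0/(-22) - 8/(-210))*((-4496 + 7704)/(8908 + 8727)) = (0*(-1/22) - 8*(-1/210))*(3208/17635) = (0 + 4/105)*(3208*(1/17635)) = (4/105)*(3208/17635) = 12832/1851675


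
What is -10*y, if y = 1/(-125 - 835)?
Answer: 1/96 ≈ 0.010417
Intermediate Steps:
y = -1/960 (y = 1/(-960) = -1/960 ≈ -0.0010417)
-10*y = -10*(-1/960) = 1/96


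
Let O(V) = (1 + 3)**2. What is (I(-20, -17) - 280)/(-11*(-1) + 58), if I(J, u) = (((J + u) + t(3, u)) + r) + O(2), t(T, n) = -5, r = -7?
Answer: -313/69 ≈ -4.5362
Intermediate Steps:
O(V) = 16 (O(V) = 4**2 = 16)
I(J, u) = 4 + J + u (I(J, u) = (((J + u) - 5) - 7) + 16 = ((-5 + J + u) - 7) + 16 = (-12 + J + u) + 16 = 4 + J + u)
(I(-20, -17) - 280)/(-11*(-1) + 58) = ((4 - 20 - 17) - 280)/(-11*(-1) + 58) = (-33 - 280)/(11 + 58) = -313/69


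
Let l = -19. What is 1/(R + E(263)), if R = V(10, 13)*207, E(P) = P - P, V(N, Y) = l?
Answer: -1/3933 ≈ -0.00025426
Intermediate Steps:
V(N, Y) = -19
E(P) = 0
R = -3933 (R = -19*207 = -3933)
1/(R + E(263)) = 1/(-3933 + 0) = 1/(-3933) = -1/3933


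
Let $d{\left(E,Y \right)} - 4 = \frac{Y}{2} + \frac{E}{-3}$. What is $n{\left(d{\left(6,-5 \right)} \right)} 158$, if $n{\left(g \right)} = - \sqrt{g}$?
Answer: $- 79 i \sqrt{2} \approx - 111.72 i$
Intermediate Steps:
$d{\left(E,Y \right)} = 4 + \frac{Y}{2} - \frac{E}{3}$ ($d{\left(E,Y \right)} = 4 + \left(\frac{Y}{2} + \frac{E}{-3}\right) = 4 + \left(Y \frac{1}{2} + E \left(- \frac{1}{3}\right)\right) = 4 - \left(- \frac{Y}{2} + \frac{E}{3}\right) = 4 + \frac{Y}{2} - \frac{E}{3}$)
$n{\left(d{\left(6,-5 \right)} \right)} 158 = - \sqrt{4 + \frac{1}{2} \left(-5\right) - 2} \cdot 158 = - \sqrt{4 - \frac{5}{2} - 2} \cdot 158 = - \sqrt{- \frac{1}{2}} \cdot 158 = - \frac{i \sqrt{2}}{2} \cdot 158 = - 79 i \sqrt{2}$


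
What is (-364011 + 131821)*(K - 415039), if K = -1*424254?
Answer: 194875441670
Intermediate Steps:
K = -424254
(-364011 + 131821)*(K - 415039) = (-364011 + 131821)*(-424254 - 415039) = -232190*(-839293) = 194875441670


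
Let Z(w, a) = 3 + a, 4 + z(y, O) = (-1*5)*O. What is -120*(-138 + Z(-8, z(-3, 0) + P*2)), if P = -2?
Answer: 17160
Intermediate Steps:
z(y, O) = -4 - 5*O (z(y, O) = -4 + (-1*5)*O = -4 - 5*O)
-120*(-138 + Z(-8, z(-3, 0) + P*2)) = -120*(-138 + (3 + ((-4 - 5*0) - 2*2))) = -120*(-138 + (3 + ((-4 + 0) - 4))) = -120*(-138 + (3 + (-4 - 4))) = -120*(-138 + (3 - 8)) = -120*(-138 - 5) = -120*(-143) = 17160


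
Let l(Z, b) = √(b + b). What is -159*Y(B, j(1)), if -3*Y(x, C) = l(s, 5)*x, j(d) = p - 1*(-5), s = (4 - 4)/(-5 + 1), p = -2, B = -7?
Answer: -371*√10 ≈ -1173.2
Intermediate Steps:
s = 0 (s = 0/(-4) = 0*(-¼) = 0)
l(Z, b) = √2*√b (l(Z, b) = √(2*b) = √2*√b)
j(d) = 3 (j(d) = -2 - 1*(-5) = -2 + 5 = 3)
Y(x, C) = -x*√10/3 (Y(x, C) = -√2*√5*x/3 = -√10*x/3 = -x*√10/3)
-159*Y(B, j(1)) = -(-53)*(-7)*√10 = -371*√10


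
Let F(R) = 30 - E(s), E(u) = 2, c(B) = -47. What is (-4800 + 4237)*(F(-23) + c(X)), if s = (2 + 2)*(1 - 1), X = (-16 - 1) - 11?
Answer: 10697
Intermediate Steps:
X = -28 (X = -17 - 11 = -28)
s = 0 (s = 4*0 = 0)
F(R) = 28 (F(R) = 30 - 1*2 = 30 - 2 = 28)
(-4800 + 4237)*(F(-23) + c(X)) = (-4800 + 4237)*(28 - 47) = -563*(-19) = 10697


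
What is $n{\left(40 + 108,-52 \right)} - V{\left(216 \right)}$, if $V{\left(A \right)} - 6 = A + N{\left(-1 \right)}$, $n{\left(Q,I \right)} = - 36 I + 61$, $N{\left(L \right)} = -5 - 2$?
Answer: $1718$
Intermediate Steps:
$N{\left(L \right)} = -7$ ($N{\left(L \right)} = -5 - 2 = -7$)
$n{\left(Q,I \right)} = 61 - 36 I$
$V{\left(A \right)} = -1 + A$ ($V{\left(A \right)} = 6 + \left(A - 7\right) = 6 + \left(-7 + A\right) = -1 + A$)
$n{\left(40 + 108,-52 \right)} - V{\left(216 \right)} = \left(61 - -1872\right) - \left(-1 + 216\right) = \left(61 + 1872\right) - 215 = 1933 - 215 = 1718$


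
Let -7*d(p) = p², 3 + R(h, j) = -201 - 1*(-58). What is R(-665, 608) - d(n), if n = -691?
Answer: 476459/7 ≈ 68066.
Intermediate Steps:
R(h, j) = -146 (R(h, j) = -3 + (-201 - 1*(-58)) = -3 + (-201 + 58) = -3 - 143 = -146)
d(p) = -p²/7
R(-665, 608) - d(n) = -146 - (-1)*(-691)²/7 = -146 - (-1)*477481/7 = -146 - 1*(-477481/7) = -146 + 477481/7 = 476459/7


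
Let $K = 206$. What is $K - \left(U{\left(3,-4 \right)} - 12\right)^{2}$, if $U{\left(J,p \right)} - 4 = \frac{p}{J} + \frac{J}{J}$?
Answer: $\frac{1229}{9} \approx 136.56$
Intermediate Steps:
$U{\left(J,p \right)} = 5 + \frac{p}{J}$ ($U{\left(J,p \right)} = 4 + \left(\frac{p}{J} + \frac{J}{J}\right) = 4 + \left(\frac{p}{J} + 1\right) = 4 + \left(1 + \frac{p}{J}\right) = 5 + \frac{p}{J}$)
$K - \left(U{\left(3,-4 \right)} - 12\right)^{2} = 206 - \left(\left(5 - \frac{4}{3}\right) - 12\right)^{2} = 206 - \left(\frac{11}{3} - 12\right)^{2} = 206 - \left(- \frac{25}{3}\right)^{2} = 206 - \frac{625}{9} = \frac{1229}{9}$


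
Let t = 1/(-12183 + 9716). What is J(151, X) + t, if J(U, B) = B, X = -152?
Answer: -374985/2467 ≈ -152.00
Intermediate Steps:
t = -1/2467 (t = 1/(-2467) = -1/2467 ≈ -0.00040535)
J(151, X) + t = -152 - 1/2467 = -374985/2467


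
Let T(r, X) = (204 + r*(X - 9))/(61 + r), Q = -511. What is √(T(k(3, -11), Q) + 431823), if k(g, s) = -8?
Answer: √1213222099/53 ≈ 657.20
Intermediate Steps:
T(r, X) = (204 + r*(-9 + X))/(61 + r)
√(T(k(3, -11), Q) + 431823) = √((204 - 9*(-8) - 511*(-8))/(61 - 8) + 431823) = √((204 + 72 + 4088)/53 + 431823) = √((1/53)*4364 + 431823) = √(4364/53 + 431823) = √(22890983/53) = √1213222099/53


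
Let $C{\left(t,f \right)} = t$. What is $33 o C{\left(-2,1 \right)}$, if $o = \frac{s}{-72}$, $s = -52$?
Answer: $- \frac{143}{3} \approx -47.667$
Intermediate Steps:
$o = \frac{13}{18}$ ($o = - \frac{52}{-72} = \left(-52\right) \left(- \frac{1}{72}\right) = \frac{13}{18} \approx 0.72222$)
$33 o C{\left(-2,1 \right)} = 33 \cdot \frac{13}{18} \left(-2\right) = \frac{143}{6} \left(-2\right) = - \frac{143}{3}$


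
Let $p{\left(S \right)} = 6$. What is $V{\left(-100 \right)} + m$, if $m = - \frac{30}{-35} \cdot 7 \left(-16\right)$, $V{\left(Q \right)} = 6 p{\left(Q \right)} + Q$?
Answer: $-160$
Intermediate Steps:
$V{\left(Q \right)} = 36 + Q$ ($V{\left(Q \right)} = 6 \cdot 6 + Q = 36 + Q$)
$m = -96$ ($m = \left(-30\right) \left(- \frac{1}{35}\right) 7 \left(-16\right) = \frac{6}{7} \cdot 7 \left(-16\right) = 6 \left(-16\right) = -96$)
$V{\left(-100 \right)} + m = \left(36 - 100\right) - 96 = -64 - 96 = -160$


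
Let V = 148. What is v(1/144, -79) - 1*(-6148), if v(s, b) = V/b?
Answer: 485544/79 ≈ 6146.1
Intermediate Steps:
v(s, b) = 148/b
v(1/144, -79) - 1*(-6148) = 148/(-79) - 1*(-6148) = 148*(-1/79) + 6148 = -148/79 + 6148 = 485544/79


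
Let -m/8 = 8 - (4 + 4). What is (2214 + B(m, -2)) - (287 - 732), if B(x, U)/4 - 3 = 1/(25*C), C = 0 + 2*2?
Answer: 66776/25 ≈ 2671.0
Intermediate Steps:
m = 0 (m = -8*(8 - (4 + 4)) = -8*(8 - 8) = -8*0 = 0)
C = 4 (C = 0 + 4 = 4)
B(x, U) = 301/25 (B(x, U) = 12 + 4*(1/(25*4)) = 12 + 4*((1/25)*(¼)) = 12 + 4*(1/100) = 12 + 1/25 = 301/25)
(2214 + B(m, -2)) - (287 - 732) = (2214 + 301/25) - (287 - 732) = 55651/25 - 1*(-445) = 55651/25 + 445 = 66776/25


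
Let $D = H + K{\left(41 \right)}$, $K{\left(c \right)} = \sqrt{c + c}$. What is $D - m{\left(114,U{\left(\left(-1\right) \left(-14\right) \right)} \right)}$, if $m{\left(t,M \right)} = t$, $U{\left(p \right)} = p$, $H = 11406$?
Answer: $11292 + \sqrt{82} \approx 11301.0$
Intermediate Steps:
$K{\left(c \right)} = \sqrt{2} \sqrt{c}$ ($K{\left(c \right)} = \sqrt{2 c} = \sqrt{2} \sqrt{c}$)
$D = 11406 + \sqrt{82}$ ($D = 11406 + \sqrt{2} \sqrt{41} = 11406 + \sqrt{82} \approx 11415.0$)
$D - m{\left(114,U{\left(\left(-1\right) \left(-14\right) \right)} \right)} = \left(11406 + \sqrt{82}\right) - 114 = 11292 + \sqrt{82}$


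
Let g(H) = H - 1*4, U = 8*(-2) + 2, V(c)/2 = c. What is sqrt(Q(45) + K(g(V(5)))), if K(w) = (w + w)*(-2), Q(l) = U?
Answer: I*sqrt(38) ≈ 6.1644*I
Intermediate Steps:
V(c) = 2*c
U = -14 (U = -16 + 2 = -14)
Q(l) = -14
g(H) = -4 + H (g(H) = H - 4 = -4 + H)
K(w) = -4*w (K(w) = (2*w)*(-2) = -4*w)
sqrt(Q(45) + K(g(V(5)))) = sqrt(-14 - 4*(-4 + 2*5)) = sqrt(-14 - 4*(-4 + 10)) = sqrt(-14 - 4*6) = sqrt(-14 - 24) = sqrt(-38) = I*sqrt(38)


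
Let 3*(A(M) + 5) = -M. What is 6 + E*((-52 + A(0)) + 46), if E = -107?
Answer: 1183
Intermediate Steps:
A(M) = -5 - M/3 (A(M) = -5 + (-M)/3 = -5 - M/3)
6 + E*((-52 + A(0)) + 46) = 6 - 107*((-52 + (-5 - ⅓*0)) + 46) = 6 - 107*((-52 + (-5 + 0)) + 46) = 6 - 107*((-52 - 5) + 46) = 6 - 107*(-57 + 46) = 6 - 107*(-11) = 6 + 1177 = 1183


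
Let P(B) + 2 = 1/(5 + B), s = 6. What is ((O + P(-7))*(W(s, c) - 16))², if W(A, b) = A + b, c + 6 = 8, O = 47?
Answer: 126736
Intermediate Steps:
c = 2 (c = -6 + 8 = 2)
P(B) = -2 + 1/(5 + B)
((O + P(-7))*(W(s, c) - 16))² = ((47 + (-9 - 2*(-7))/(5 - 7))*((6 + 2) - 16))² = ((47 + (-9 + 14)/(-2))*(8 - 16))² = ((47 - ½*5)*(-8))² = ((47 - 5/2)*(-8))² = ((89/2)*(-8))² = (-356)² = 126736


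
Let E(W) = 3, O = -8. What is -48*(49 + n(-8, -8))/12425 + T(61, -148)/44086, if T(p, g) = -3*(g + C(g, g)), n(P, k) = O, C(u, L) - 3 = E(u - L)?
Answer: -5819157/39126325 ≈ -0.14873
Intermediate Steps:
C(u, L) = 6 (C(u, L) = 3 + 3 = 6)
n(P, k) = -8
T(p, g) = -18 - 3*g (T(p, g) = -3*(g + 6) = -3*(6 + g) = -18 - 3*g)
-48*(49 + n(-8, -8))/12425 + T(61, -148)/44086 = -48*(49 - 8)/12425 + (-18 - 3*(-148))/44086 = -48*41*(1/12425) + (-18 + 444)*(1/44086) = -1968*1/12425 + 426*(1/44086) = -1968/12425 + 213/22043 = -5819157/39126325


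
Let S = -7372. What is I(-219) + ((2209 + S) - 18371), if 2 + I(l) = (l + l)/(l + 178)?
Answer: -964538/41 ≈ -23525.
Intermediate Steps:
I(l) = -2 + 2*l/(178 + l) (I(l) = -2 + (l + l)/(l + 178) = -2 + (2*l)/(178 + l) = -2 + 2*l/(178 + l))
I(-219) + ((2209 + S) - 18371) = -356/(178 - 219) + ((2209 - 7372) - 18371) = -356/(-41) + (-5163 - 18371) = -356*(-1/41) - 23534 = 356/41 - 23534 = -964538/41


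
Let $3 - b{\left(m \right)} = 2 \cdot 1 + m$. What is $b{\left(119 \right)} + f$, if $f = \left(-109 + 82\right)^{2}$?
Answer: $611$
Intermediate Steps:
$b{\left(m \right)} = 1 - m$ ($b{\left(m \right)} = 3 - \left(2 \cdot 1 + m\right) = 3 - \left(2 + m\right) = 1 - m$)
$f = 729$ ($f = \left(-27\right)^{2} = 729$)
$b{\left(119 \right)} + f = \left(1 - 119\right) + 729 = -118 + 729 = 611$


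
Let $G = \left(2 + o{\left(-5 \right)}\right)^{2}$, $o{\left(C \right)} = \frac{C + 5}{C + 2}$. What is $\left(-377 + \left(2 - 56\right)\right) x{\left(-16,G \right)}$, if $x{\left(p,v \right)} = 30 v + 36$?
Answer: $-67236$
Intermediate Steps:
$o{\left(C \right)} = \frac{5 + C}{2 + C}$
$G = 4$ ($G = \left(2 + \frac{5 - 5}{2 - 5}\right)^{2} = \left(2 + \frac{1}{-3} \cdot 0\right)^{2} = \left(2 - 0\right)^{2} = \left(2 + 0\right)^{2} = 2^{2} = 4$)
$x{\left(p,v \right)} = 36 + 30 v$
$\left(-377 + \left(2 - 56\right)\right) x{\left(-16,G \right)} = \left(-377 + \left(2 - 56\right)\right) \left(36 + 30 \cdot 4\right) = \left(-377 + \left(2 - 56\right)\right) \left(36 + 120\right) = \left(-377 - 54\right) 156 = \left(-431\right) 156 = -67236$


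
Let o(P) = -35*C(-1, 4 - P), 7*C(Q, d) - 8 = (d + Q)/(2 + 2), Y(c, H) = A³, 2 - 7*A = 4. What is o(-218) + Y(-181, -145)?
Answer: -433927/1372 ≈ -316.27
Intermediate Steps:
A = -2/7 (A = 2/7 - ⅐*4 = 2/7 - 4/7 = -2/7 ≈ -0.28571)
Y(c, H) = -8/343 (Y(c, H) = (-2/7)³ = -8/343)
C(Q, d) = 8/7 + Q/28 + d/28 (C(Q, d) = 8/7 + ((d + Q)/(2 + 2))/7 = 8/7 + ((Q + d)/4)/7 = 8/7 + ((Q + d)*(¼))/7 = 8/7 + (Q/4 + d/4)/7 = 8/7 + (Q/28 + d/28) = 8/7 + Q/28 + d/28)
o(P) = -175/4 + 5*P/4 (o(P) = -35*(8/7 + (1/28)*(-1) + (4 - P)/28) = -35*(8/7 - 1/28 + (⅐ - P/28)) = -35*(5/4 - P/28) = -175/4 + 5*P/4)
o(-218) + Y(-181, -145) = (-175/4 + (5/4)*(-218)) - 8/343 = (-175/4 - 545/2) - 8/343 = -1265/4 - 8/343 = -433927/1372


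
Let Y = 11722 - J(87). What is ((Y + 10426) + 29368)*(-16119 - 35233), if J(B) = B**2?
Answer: -2256766344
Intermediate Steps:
Y = 4153 (Y = 11722 - 1*87**2 = 11722 - 1*7569 = 11722 - 7569 = 4153)
((Y + 10426) + 29368)*(-16119 - 35233) = ((4153 + 10426) + 29368)*(-16119 - 35233) = (14579 + 29368)*(-51352) = 43947*(-51352) = -2256766344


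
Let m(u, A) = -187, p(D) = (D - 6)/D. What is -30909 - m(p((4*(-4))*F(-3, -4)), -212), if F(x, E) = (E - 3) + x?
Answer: -30722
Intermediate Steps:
F(x, E) = -3 + E + x (F(x, E) = (-3 + E) + x = -3 + E + x)
p(D) = (-6 + D)/D
-30909 - m(p((4*(-4))*F(-3, -4)), -212) = -30909 - 1*(-187) = -30909 + 187 = -30722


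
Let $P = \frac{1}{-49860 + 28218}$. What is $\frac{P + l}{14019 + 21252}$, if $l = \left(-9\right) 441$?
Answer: $- \frac{85897099}{763334982} \approx -0.11253$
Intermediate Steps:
$l = -3969$
$P = - \frac{1}{21642}$ ($P = \frac{1}{-21642} = - \frac{1}{21642} \approx -4.6206 \cdot 10^{-5}$)
$\frac{P + l}{14019 + 21252} = \frac{- \frac{1}{21642} - 3969}{14019 + 21252} = - \frac{85897099}{21642 \cdot 35271} = \left(- \frac{85897099}{21642}\right) \frac{1}{35271} = - \frac{85897099}{763334982}$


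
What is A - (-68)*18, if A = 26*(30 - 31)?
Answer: 1198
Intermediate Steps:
A = -26 (A = 26*(-1) = -26)
A - (-68)*18 = -26 - (-68)*18 = -26 - 1*(-1224) = -26 + 1224 = 1198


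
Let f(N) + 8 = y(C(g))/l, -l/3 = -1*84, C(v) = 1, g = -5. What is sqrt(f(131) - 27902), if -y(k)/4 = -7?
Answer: I*sqrt(251189)/3 ≈ 167.06*I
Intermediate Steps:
y(k) = 28 (y(k) = -4*(-7) = 28)
l = 252 (l = -(-3)*84 = -3*(-84) = 252)
f(N) = -71/9 (f(N) = -8 + 28/252 = -8 + 28*(1/252) = -8 + 1/9 = -71/9)
sqrt(f(131) - 27902) = sqrt(-71/9 - 27902) = sqrt(-251189/9) = I*sqrt(251189)/3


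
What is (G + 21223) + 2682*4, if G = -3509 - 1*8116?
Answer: 20326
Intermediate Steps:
G = -11625 (G = -3509 - 8116 = -11625)
(G + 21223) + 2682*4 = (-11625 + 21223) + 2682*4 = 9598 + 10728 = 20326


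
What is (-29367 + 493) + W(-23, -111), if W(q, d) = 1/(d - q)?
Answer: -2540913/88 ≈ -28874.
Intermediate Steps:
(-29367 + 493) + W(-23, -111) = (-29367 + 493) + 1/(-111 - 1*(-23)) = -28874 + 1/(-111 + 23) = -28874 + 1/(-88) = -28874 - 1/88 = -2540913/88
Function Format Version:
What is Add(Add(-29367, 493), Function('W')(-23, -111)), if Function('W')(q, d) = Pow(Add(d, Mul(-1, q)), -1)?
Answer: Rational(-2540913, 88) ≈ -28874.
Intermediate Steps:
Add(Add(-29367, 493), Function('W')(-23, -111)) = Add(Add(-29367, 493), Pow(Add(-111, Mul(-1, -23)), -1)) = Add(-28874, Pow(Add(-111, 23), -1)) = Add(-28874, Pow(-88, -1)) = Add(-28874, Rational(-1, 88)) = Rational(-2540913, 88)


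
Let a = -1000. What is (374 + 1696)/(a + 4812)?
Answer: 1035/1906 ≈ 0.54302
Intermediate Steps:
(374 + 1696)/(a + 4812) = (374 + 1696)/(-1000 + 4812) = 2070/3812 = 2070*(1/3812) = 1035/1906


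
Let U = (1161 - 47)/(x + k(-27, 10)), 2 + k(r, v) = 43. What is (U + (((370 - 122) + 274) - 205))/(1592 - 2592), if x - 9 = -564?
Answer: -10114/32125 ≈ -0.31483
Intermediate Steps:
k(r, v) = 41 (k(r, v) = -2 + 43 = 41)
x = -555 (x = 9 - 564 = -555)
U = -557/257 (U = (1161 - 47)/(-555 + 41) = 1114/(-514) = 1114*(-1/514) = -557/257 ≈ -2.1673)
(U + (((370 - 122) + 274) - 205))/(1592 - 2592) = (-557/257 + (((370 - 122) + 274) - 205))/(1592 - 2592) = (-557/257 + ((248 + 274) - 205))/(-1000) = (-557/257 + (522 - 205))*(-1/1000) = (-557/257 + 317)*(-1/1000) = (80912/257)*(-1/1000) = -10114/32125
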